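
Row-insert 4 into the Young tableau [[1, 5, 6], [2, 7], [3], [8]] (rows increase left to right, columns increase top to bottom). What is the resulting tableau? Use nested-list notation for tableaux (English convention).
[[1, 4, 6], [2, 5], [3, 7], [8]]

In row 1, 4 replaces 5 (the leftmost entry greater than 4); 5 is bumped to row 2. In row 2, 5 replaces 7 (the leftmost entry greater than 5); 7 is bumped to row 3. 7 is appended to row 3. The new tableau is [[1, 4, 6], [2, 5], [3, 7], [8]].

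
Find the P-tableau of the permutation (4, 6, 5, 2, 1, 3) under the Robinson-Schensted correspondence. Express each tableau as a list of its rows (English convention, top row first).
Insert 4: appended to row 1. P = [[4]].
Insert 6: appended to row 1. P = [[4, 6]].
Insert 5: 5 bumps 6 from row 1; 6 starts row 2. P = [[4, 5], [6]].
Insert 2: 2 bumps 4 from row 1; 4 bumps 6 from row 2; 6 starts row 3. P = [[2, 5], [4], [6]].
Insert 1: 1 bumps 2 from row 1; 2 bumps 4 from row 2; 4 bumps 6 from row 3; 6 starts row 4. P = [[1, 5], [2], [4], [6]].
Insert 3: 3 bumps 5 from row 1; 5 appends to row 2. P = [[1, 3], [2, 5], [4], [6]].

So P = [[1, 3], [2, 5], [4], [6]].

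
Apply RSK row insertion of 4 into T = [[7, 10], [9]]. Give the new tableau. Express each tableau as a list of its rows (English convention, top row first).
[[4, 10], [7], [9]]

In row 1, 4 replaces 7 (the leftmost entry greater than 4); 7 is bumped to row 2. In row 2, 7 replaces 9 (the leftmost entry greater than 7); 9 is bumped to row 3. 9 starts a new row 3. The new tableau is [[4, 10], [7], [9]].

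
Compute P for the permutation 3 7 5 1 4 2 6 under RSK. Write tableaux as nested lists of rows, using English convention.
Insert 3: appended to row 1. P = [[3]].
Insert 7: appended to row 1. P = [[3, 7]].
Insert 5: 5 bumps 7 from row 1; 7 starts row 2. P = [[3, 5], [7]].
Insert 1: 1 bumps 3 from row 1; 3 bumps 7 from row 2; 7 starts row 3. P = [[1, 5], [3], [7]].
Insert 4: 4 bumps 5 from row 1; 5 appends to row 2. P = [[1, 4], [3, 5], [7]].
Insert 2: 2 bumps 4 from row 1; 4 bumps 5 from row 2; 5 bumps 7 from row 3; 7 starts row 4. P = [[1, 2], [3, 4], [5], [7]].
Insert 6: appended to row 1. P = [[1, 2, 6], [3, 4], [5], [7]].

So P = [[1, 2, 6], [3, 4], [5], [7]].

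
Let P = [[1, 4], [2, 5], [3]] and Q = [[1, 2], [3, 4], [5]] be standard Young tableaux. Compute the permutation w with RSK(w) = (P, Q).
3 5 2 4 1

Reverse the RSK construction: for i from n down to 1, find the cell of Q containing i, remove the entry at that cell from P, and reverse-bump it up through P; the value ejected from row 1 is w(i).

Step i=5: Q has 5 at row 3, column 1; remove 3 from row 3 of P and reverse-bump: 3 enters row 2 and ejects 2; 2 enters row 1 and ejects 1. So w(5) = 1. P is now [[2, 4], [3, 5]].
Step i=4: Q has 4 at row 2, column 2; remove 5 from row 2 of P and reverse-bump: 5 enters row 1 and ejects 4. So w(4) = 4. P is now [[2, 5], [3]].
Step i=3: Q has 3 at row 2, column 1; remove 3 from row 2 of P and reverse-bump: 3 enters row 1 and ejects 2. So w(3) = 2. P is now [[3, 5]].
Step i=2: Q has 2 at row 1, column 2; remove that cell from P, ejecting 5. So w(2) = 5. P is now [[3]].
Step i=1: Q has 1 at row 1, column 1; remove that cell from P, ejecting 3. So w(1) = 3. P is now [].

So w = 3 5 2 4 1.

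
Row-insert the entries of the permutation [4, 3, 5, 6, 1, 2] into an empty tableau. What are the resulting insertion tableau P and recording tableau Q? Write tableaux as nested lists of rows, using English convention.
Insert each entry of the permutation into P by Schensted row insertion, recording in Q the position of each new cell.

After inserting 4: P = [[4]].
After inserting 3: P = [[3], [4]].
After inserting 5: P = [[3, 5], [4]].
After inserting 6: P = [[3, 5, 6], [4]].
After inserting 1: P = [[1, 5, 6], [3], [4]].
After inserting 2: P = [[1, 2, 6], [3, 5], [4]].

So P = [[1, 2, 6], [3, 5], [4]], Q = [[1, 3, 4], [2, 6], [5]].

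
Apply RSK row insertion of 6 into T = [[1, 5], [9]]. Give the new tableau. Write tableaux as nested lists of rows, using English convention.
6 is larger than every entry of row 1, so it is appended to row 1. The new tableau is [[1, 5, 6], [9]].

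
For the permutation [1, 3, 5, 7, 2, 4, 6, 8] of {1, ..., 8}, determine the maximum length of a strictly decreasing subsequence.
2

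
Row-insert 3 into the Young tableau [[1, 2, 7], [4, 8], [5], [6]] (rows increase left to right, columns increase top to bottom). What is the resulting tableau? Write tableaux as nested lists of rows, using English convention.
[[1, 2, 3], [4, 7], [5, 8], [6]]

In row 1, 3 replaces 7 (the leftmost entry greater than 3); 7 is bumped to row 2. In row 2, 7 replaces 8 (the leftmost entry greater than 7); 8 is bumped to row 3. 8 is appended to row 3. The new tableau is [[1, 2, 3], [4, 7], [5, 8], [6]].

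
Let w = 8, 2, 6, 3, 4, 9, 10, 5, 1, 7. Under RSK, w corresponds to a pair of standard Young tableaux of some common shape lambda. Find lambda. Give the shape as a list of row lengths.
[5, 3, 1, 1]

Row-insert each entry into an empty tableau.

After inserting 8: P = [[8]].
After inserting 2: P = [[2], [8]].
After inserting 6: P = [[2, 6], [8]].
After inserting 3: P = [[2, 3], [6], [8]].
After inserting 4: P = [[2, 3, 4], [6], [8]].
After inserting 9: P = [[2, 3, 4, 9], [6], [8]].
After inserting 10: P = [[2, 3, 4, 9, 10], [6], [8]].
After inserting 5: P = [[2, 3, 4, 5, 10], [6, 9], [8]].
After inserting 1: P = [[1, 3, 4, 5, 10], [2, 9], [6], [8]].
After inserting 7: P = [[1, 3, 4, 5, 7], [2, 9, 10], [6], [8]].

The final insertion tableau P = [[1, 3, 4, 5, 7], [2, 9, 10], [6], [8]] has shape [5, 3, 1, 1].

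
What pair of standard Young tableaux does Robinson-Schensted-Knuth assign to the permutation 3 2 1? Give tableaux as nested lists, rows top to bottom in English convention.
P = [[1], [2], [3]], Q = [[1], [2], [3]]

Insert each entry of the permutation into P by Schensted row insertion, recording in Q the position of each new cell.

After inserting 3: P = [[3]].
After inserting 2: P = [[2], [3]].
After inserting 1: P = [[1], [2], [3]].

So P = [[1], [2], [3]], Q = [[1], [2], [3]].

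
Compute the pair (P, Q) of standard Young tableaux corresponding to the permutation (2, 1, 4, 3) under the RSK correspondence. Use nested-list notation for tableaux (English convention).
Insert each entry of the permutation into P by Schensted row insertion, recording in Q the position of each new cell.

After inserting 2: P = [[2]].
After inserting 1: P = [[1], [2]].
After inserting 4: P = [[1, 4], [2]].
After inserting 3: P = [[1, 3], [2, 4]].

So P = [[1, 3], [2, 4]], Q = [[1, 3], [2, 4]].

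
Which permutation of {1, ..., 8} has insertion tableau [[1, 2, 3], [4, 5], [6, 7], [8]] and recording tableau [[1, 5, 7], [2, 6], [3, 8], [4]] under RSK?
Reverse the RSK construction: for i from n down to 1, find the cell of Q containing i, remove the entry at that cell from P, and reverse-bump it up through P; the value ejected from row 1 is w(i).

Step i=8: Q has 8 at row 3, column 2; remove 7 from row 3 of P and reverse-bump: 7 enters row 2 and ejects 5; 5 enters row 1 and ejects 3. So w(8) = 3. P is now [[1, 2, 5], [4, 7], [6], [8]].
Step i=7: Q has 7 at row 1, column 3; remove that cell from P, ejecting 5. So w(7) = 5. P is now [[1, 2], [4, 7], [6], [8]].
Step i=6: Q has 6 at row 2, column 2; remove 7 from row 2 of P and reverse-bump: 7 enters row 1 and ejects 2. So w(6) = 2. P is now [[1, 7], [4], [6], [8]].
Step i=5: Q has 5 at row 1, column 2; remove that cell from P, ejecting 7. So w(5) = 7. P is now [[1], [4], [6], [8]].
Step i=4: Q has 4 at row 4, column 1; remove 8 from row 4 of P and reverse-bump: 8 enters row 3 and ejects 6; 6 enters row 2 and ejects 4; 4 enters row 1 and ejects 1. So w(4) = 1. P is now [[4], [6], [8]].
Step i=3: Q has 3 at row 3, column 1; remove 8 from row 3 of P and reverse-bump: 8 enters row 2 and ejects 6; 6 enters row 1 and ejects 4. So w(3) = 4. P is now [[6], [8]].
Step i=2: Q has 2 at row 2, column 1; remove 8 from row 2 of P and reverse-bump: 8 enters row 1 and ejects 6. So w(2) = 6. P is now [[8]].
Step i=1: Q has 1 at row 1, column 1; remove that cell from P, ejecting 8. So w(1) = 8. P is now [].

So w = 8 6 4 1 7 2 5 3.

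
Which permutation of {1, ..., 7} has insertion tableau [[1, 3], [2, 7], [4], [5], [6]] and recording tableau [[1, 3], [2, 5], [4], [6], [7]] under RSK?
Reverse the RSK construction: for i from n down to 1, find the cell of Q containing i, remove the entry at that cell from P, and reverse-bump it up through P; the value ejected from row 1 is w(i).

Step i=7: Q has 7 at row 5, column 1; remove 6 from row 5 of P and reverse-bump: 6 enters row 4 and ejects 5; 5 enters row 3 and ejects 4; 4 enters row 2 and ejects 2; 2 enters row 1 and ejects 1. So w(7) = 1. P is now [[2, 3], [4, 7], [5], [6]].
Step i=6: Q has 6 at row 4, column 1; remove 6 from row 4 of P and reverse-bump: 6 enters row 3 and ejects 5; 5 enters row 2 and ejects 4; 4 enters row 1 and ejects 3. So w(6) = 3. P is now [[2, 4], [5, 7], [6]].
Step i=5: Q has 5 at row 2, column 2; remove 7 from row 2 of P and reverse-bump: 7 enters row 1 and ejects 4. So w(5) = 4. P is now [[2, 7], [5], [6]].
Step i=4: Q has 4 at row 3, column 1; remove 6 from row 3 of P and reverse-bump: 6 enters row 2 and ejects 5; 5 enters row 1 and ejects 2. So w(4) = 2. P is now [[5, 7], [6]].
Step i=3: Q has 3 at row 1, column 2; remove that cell from P, ejecting 7. So w(3) = 7. P is now [[5], [6]].
Step i=2: Q has 2 at row 2, column 1; remove 6 from row 2 of P and reverse-bump: 6 enters row 1 and ejects 5. So w(2) = 5. P is now [[6]].
Step i=1: Q has 1 at row 1, column 1; remove that cell from P, ejecting 6. So w(1) = 6. P is now [].

So w = 6 5 7 2 4 3 1.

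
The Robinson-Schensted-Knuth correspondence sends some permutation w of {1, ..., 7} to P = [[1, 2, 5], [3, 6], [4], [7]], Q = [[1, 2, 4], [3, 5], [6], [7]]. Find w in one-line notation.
1 4 3 7 6 5 2

Reverse the RSK construction: for i from n down to 1, find the cell of Q containing i, remove the entry at that cell from P, and reverse-bump it up through P; the value ejected from row 1 is w(i).

Step i=7: Q has 7 at row 4, column 1; remove 7 from row 4 of P and reverse-bump: 7 enters row 3 and ejects 4; 4 enters row 2 and ejects 3; 3 enters row 1 and ejects 2. So w(7) = 2. P is now [[1, 3, 5], [4, 6], [7]].
Step i=6: Q has 6 at row 3, column 1; remove 7 from row 3 of P and reverse-bump: 7 enters row 2 and ejects 6; 6 enters row 1 and ejects 5. So w(6) = 5. P is now [[1, 3, 6], [4, 7]].
Step i=5: Q has 5 at row 2, column 2; remove 7 from row 2 of P and reverse-bump: 7 enters row 1 and ejects 6. So w(5) = 6. P is now [[1, 3, 7], [4]].
Step i=4: Q has 4 at row 1, column 3; remove that cell from P, ejecting 7. So w(4) = 7. P is now [[1, 3], [4]].
Step i=3: Q has 3 at row 2, column 1; remove 4 from row 2 of P and reverse-bump: 4 enters row 1 and ejects 3. So w(3) = 3. P is now [[1, 4]].
Step i=2: Q has 2 at row 1, column 2; remove that cell from P, ejecting 4. So w(2) = 4. P is now [[1]].
Step i=1: Q has 1 at row 1, column 1; remove that cell from P, ejecting 1. So w(1) = 1. P is now [].

So w = 1 4 3 7 6 5 2.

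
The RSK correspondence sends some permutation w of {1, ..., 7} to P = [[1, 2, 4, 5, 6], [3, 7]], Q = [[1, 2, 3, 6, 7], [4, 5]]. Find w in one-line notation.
Reverse RSK: for i = n, n-1, ..., 1, locate i in Q, remove the corresponding corner cell from P, and reverse-bump its entry up through P; the value ejected from row 1 is w(i).

So w = 1 3 7 2 4 5 6.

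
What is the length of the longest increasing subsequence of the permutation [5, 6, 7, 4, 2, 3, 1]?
3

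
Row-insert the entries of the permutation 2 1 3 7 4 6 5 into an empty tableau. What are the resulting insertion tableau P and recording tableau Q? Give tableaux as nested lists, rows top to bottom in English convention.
P = [[1, 3, 4, 5], [2, 6], [7]], Q = [[1, 3, 4, 6], [2, 5], [7]]

Insert each entry of the permutation into P by Schensted row insertion, recording in Q the position of each new cell.

Insert 2: appended to row 1. P = [[2]], Q = [[1]].
Insert 1: 1 bumps 2 from row 1; 2 starts row 2. P = [[1], [2]], Q = [[1], [2]].
Insert 3: appended to row 1. P = [[1, 3], [2]], Q = [[1, 3], [2]].
Insert 7: appended to row 1. P = [[1, 3, 7], [2]], Q = [[1, 3, 4], [2]].
Insert 4: 4 bumps 7 from row 1; 7 appends to row 2. P = [[1, 3, 4], [2, 7]], Q = [[1, 3, 4], [2, 5]].
Insert 6: appended to row 1. P = [[1, 3, 4, 6], [2, 7]], Q = [[1, 3, 4, 6], [2, 5]].
Insert 5: 5 bumps 6 from row 1; 6 bumps 7 from row 2; 7 starts row 3. P = [[1, 3, 4, 5], [2, 6], [7]], Q = [[1, 3, 4, 6], [2, 5], [7]].

So P = [[1, 3, 4, 5], [2, 6], [7]], Q = [[1, 3, 4, 6], [2, 5], [7]].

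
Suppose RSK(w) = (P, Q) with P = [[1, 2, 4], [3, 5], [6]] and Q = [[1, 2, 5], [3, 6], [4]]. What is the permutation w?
Reverse RSK: for i = n, n-1, ..., 1, locate i in Q, remove the corresponding corner cell from P, and reverse-bump its entry up through P; the value ejected from row 1 is w(i).

So w = 1 6 3 2 5 4.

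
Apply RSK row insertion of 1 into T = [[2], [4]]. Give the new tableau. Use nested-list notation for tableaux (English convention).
In row 1, 1 replaces 2 (the leftmost entry greater than 1); 2 is bumped to row 2. In row 2, 2 replaces 4 (the leftmost entry greater than 2); 4 is bumped to row 3. 4 starts a new row 3. The new tableau is [[1], [2], [4]].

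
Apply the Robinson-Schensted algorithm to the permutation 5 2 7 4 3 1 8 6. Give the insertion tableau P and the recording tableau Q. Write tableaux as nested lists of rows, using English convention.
Insert each entry of the permutation into P by Schensted row insertion, recording in Q the position of each new cell.

Insert 5: appended to row 1. P = [[5]].
Insert 2: 2 bumps 5 from row 1; 5 starts row 2. P = [[2], [5]].
Insert 7: appended to row 1. P = [[2, 7], [5]].
Insert 4: 4 bumps 7 from row 1; 7 appends to row 2. P = [[2, 4], [5, 7]].
Insert 3: 3 bumps 4 from row 1; 4 bumps 5 from row 2; 5 starts row 3. P = [[2, 3], [4, 7], [5]].
Insert 1: 1 bumps 2 from row 1; 2 bumps 4 from row 2; 4 bumps 5 from row 3; 5 starts row 4. P = [[1, 3], [2, 7], [4], [5]].
Insert 8: appended to row 1. P = [[1, 3, 8], [2, 7], [4], [5]].
Insert 6: 6 bumps 8 from row 1; 8 appends to row 2. P = [[1, 3, 6], [2, 7, 8], [4], [5]].

So P = [[1, 3, 6], [2, 7, 8], [4], [5]], Q = [[1, 3, 7], [2, 4, 8], [5], [6]].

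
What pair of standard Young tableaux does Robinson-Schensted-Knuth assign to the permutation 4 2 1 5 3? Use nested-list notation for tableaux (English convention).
P = [[1, 3], [2, 5], [4]], Q = [[1, 4], [2, 5], [3]]

Insert each entry of the permutation into P by Schensted row insertion, recording in Q the position of each new cell.

After inserting 4: P = [[4]].
After inserting 2: P = [[2], [4]].
After inserting 1: P = [[1], [2], [4]].
After inserting 5: P = [[1, 5], [2], [4]].
After inserting 3: P = [[1, 3], [2, 5], [4]].

So P = [[1, 3], [2, 5], [4]], Q = [[1, 4], [2, 5], [3]].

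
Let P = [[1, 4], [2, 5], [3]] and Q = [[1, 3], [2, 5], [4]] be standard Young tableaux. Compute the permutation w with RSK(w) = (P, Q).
Reverse the RSK construction: for i from n down to 1, find the cell of Q containing i, remove the entry at that cell from P, and reverse-bump it up through P; the value ejected from row 1 is w(i).

Step i=5: Q has 5 at row 2, column 2; remove 5 from row 2 of P and reverse-bump: 5 enters row 1 and ejects 4. So w(5) = 4. P is now [[1, 5], [2], [3]].
Step i=4: Q has 4 at row 3, column 1; remove 3 from row 3 of P and reverse-bump: 3 enters row 2 and ejects 2; 2 enters row 1 and ejects 1. So w(4) = 1. P is now [[2, 5], [3]].
Step i=3: Q has 3 at row 1, column 2; remove that cell from P, ejecting 5. So w(3) = 5. P is now [[2], [3]].
Step i=2: Q has 2 at row 2, column 1; remove 3 from row 2 of P and reverse-bump: 3 enters row 1 and ejects 2. So w(2) = 2. P is now [[3]].
Step i=1: Q has 1 at row 1, column 1; remove that cell from P, ejecting 3. So w(1) = 3. P is now [].

So w = 3 2 5 1 4.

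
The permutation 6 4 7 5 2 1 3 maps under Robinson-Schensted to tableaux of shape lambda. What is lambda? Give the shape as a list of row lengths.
Row-insert each entry into an empty tableau.

After inserting 6: P = [[6]].
After inserting 4: P = [[4], [6]].
After inserting 7: P = [[4, 7], [6]].
After inserting 5: P = [[4, 5], [6, 7]].
After inserting 2: P = [[2, 5], [4, 7], [6]].
After inserting 1: P = [[1, 5], [2, 7], [4], [6]].
After inserting 3: P = [[1, 3], [2, 5], [4, 7], [6]].

The final insertion tableau P = [[1, 3], [2, 5], [4, 7], [6]] has shape [2, 2, 2, 1].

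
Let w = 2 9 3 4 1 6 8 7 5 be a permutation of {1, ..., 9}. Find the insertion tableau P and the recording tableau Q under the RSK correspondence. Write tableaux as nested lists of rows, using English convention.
P = [[1, 3, 4, 5, 7], [2, 6], [8], [9]], Q = [[1, 2, 4, 6, 7], [3, 8], [5], [9]]

Insert each entry of the permutation into P by Schensted row insertion, recording in Q the position of each new cell.

Insert 2: appended to row 1. P = [[2]], Q = [[1]].
Insert 9: appended to row 1. P = [[2, 9]], Q = [[1, 2]].
Insert 3: 3 bumps 9 from row 1; 9 starts row 2. P = [[2, 3], [9]], Q = [[1, 2], [3]].
Insert 4: appended to row 1. P = [[2, 3, 4], [9]], Q = [[1, 2, 4], [3]].
Insert 1: 1 bumps 2 from row 1; 2 bumps 9 from row 2; 9 starts row 3. P = [[1, 3, 4], [2], [9]], Q = [[1, 2, 4], [3], [5]].
Insert 6: appended to row 1. P = [[1, 3, 4, 6], [2], [9]], Q = [[1, 2, 4, 6], [3], [5]].
Insert 8: appended to row 1. P = [[1, 3, 4, 6, 8], [2], [9]], Q = [[1, 2, 4, 6, 7], [3], [5]].
Insert 7: 7 bumps 8 from row 1; 8 appends to row 2. P = [[1, 3, 4, 6, 7], [2, 8], [9]], Q = [[1, 2, 4, 6, 7], [3, 8], [5]].
Insert 5: 5 bumps 6 from row 1; 6 bumps 8 from row 2; 8 bumps 9 from row 3; 9 starts row 4. P = [[1, 3, 4, 5, 7], [2, 6], [8], [9]], Q = [[1, 2, 4, 6, 7], [3, 8], [5], [9]].

So P = [[1, 3, 4, 5, 7], [2, 6], [8], [9]], Q = [[1, 2, 4, 6, 7], [3, 8], [5], [9]].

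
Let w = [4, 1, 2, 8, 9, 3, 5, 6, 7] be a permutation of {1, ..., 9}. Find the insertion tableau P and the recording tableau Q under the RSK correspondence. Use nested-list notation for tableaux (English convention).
Insert each entry of the permutation into P by Schensted row insertion, recording in Q the position of each new cell.

After inserting 4: P = [[4]].
After inserting 1: P = [[1], [4]].
After inserting 2: P = [[1, 2], [4]].
After inserting 8: P = [[1, 2, 8], [4]].
After inserting 9: P = [[1, 2, 8, 9], [4]].
After inserting 3: P = [[1, 2, 3, 9], [4, 8]].
After inserting 5: P = [[1, 2, 3, 5], [4, 8, 9]].
After inserting 6: P = [[1, 2, 3, 5, 6], [4, 8, 9]].
After inserting 7: P = [[1, 2, 3, 5, 6, 7], [4, 8, 9]].

So P = [[1, 2, 3, 5, 6, 7], [4, 8, 9]], Q = [[1, 3, 4, 5, 8, 9], [2, 6, 7]].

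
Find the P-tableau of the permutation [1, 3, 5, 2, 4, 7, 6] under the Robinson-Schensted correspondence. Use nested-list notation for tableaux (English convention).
After inserting 1: P = [[1]].
After inserting 3: P = [[1, 3]].
After inserting 5: P = [[1, 3, 5]].
After inserting 2: P = [[1, 2, 5], [3]].
After inserting 4: P = [[1, 2, 4], [3, 5]].
After inserting 7: P = [[1, 2, 4, 7], [3, 5]].
After inserting 6: P = [[1, 2, 4, 6], [3, 5, 7]].

So P = [[1, 2, 4, 6], [3, 5, 7]].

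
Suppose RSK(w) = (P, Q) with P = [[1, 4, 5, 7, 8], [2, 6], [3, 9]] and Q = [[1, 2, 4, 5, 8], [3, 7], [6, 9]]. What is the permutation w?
Reverse the RSK construction: for i from n down to 1, find the cell of Q containing i, remove the entry at that cell from P, and reverse-bump it up through P; the value ejected from row 1 is w(i).

Step i=9: Q has 9 at row 3, column 2; remove 9 from row 3 of P and reverse-bump: 9 enters row 2 and ejects 6; 6 enters row 1 and ejects 5. So w(9) = 5. P is now [[1, 4, 6, 7, 8], [2, 9], [3]].
Step i=8: Q has 8 at row 1, column 5; remove that cell from P, ejecting 8. So w(8) = 8. P is now [[1, 4, 6, 7], [2, 9], [3]].
Step i=7: Q has 7 at row 2, column 2; remove 9 from row 2 of P and reverse-bump: 9 enters row 1 and ejects 7. So w(7) = 7. P is now [[1, 4, 6, 9], [2], [3]].
Step i=6: Q has 6 at row 3, column 1; remove 3 from row 3 of P and reverse-bump: 3 enters row 2 and ejects 2; 2 enters row 1 and ejects 1. So w(6) = 1. P is now [[2, 4, 6, 9], [3]].
Step i=5: Q has 5 at row 1, column 4; remove that cell from P, ejecting 9. So w(5) = 9. P is now [[2, 4, 6], [3]].
Step i=4: Q has 4 at row 1, column 3; remove that cell from P, ejecting 6. So w(4) = 6. P is now [[2, 4], [3]].
Step i=3: Q has 3 at row 2, column 1; remove 3 from row 2 of P and reverse-bump: 3 enters row 1 and ejects 2. So w(3) = 2. P is now [[3, 4]].
Step i=2: Q has 2 at row 1, column 2; remove that cell from P, ejecting 4. So w(2) = 4. P is now [[3]].
Step i=1: Q has 1 at row 1, column 1; remove that cell from P, ejecting 3. So w(1) = 3. P is now [].

So w = 3 4 2 6 9 1 7 8 5.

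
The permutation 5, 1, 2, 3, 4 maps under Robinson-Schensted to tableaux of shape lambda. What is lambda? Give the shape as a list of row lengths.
[4, 1]

Row-insert each entry into an empty tableau.

After inserting 5: P = [[5]].
After inserting 1: P = [[1], [5]].
After inserting 2: P = [[1, 2], [5]].
After inserting 3: P = [[1, 2, 3], [5]].
After inserting 4: P = [[1, 2, 3, 4], [5]].

The final insertion tableau P = [[1, 2, 3, 4], [5]] has shape [4, 1].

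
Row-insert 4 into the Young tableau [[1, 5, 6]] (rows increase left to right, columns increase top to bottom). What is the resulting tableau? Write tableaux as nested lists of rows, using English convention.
In row 1, 4 replaces 5 (the leftmost entry greater than 4); 5 is bumped to row 2. 5 starts a new row 2. The new tableau is [[1, 4, 6], [5]].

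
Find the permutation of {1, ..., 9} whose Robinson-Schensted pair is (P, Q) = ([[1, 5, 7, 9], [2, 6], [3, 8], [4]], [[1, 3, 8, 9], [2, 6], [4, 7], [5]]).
Reverse the RSK construction: for i from n down to 1, find the cell of Q containing i, remove the entry at that cell from P, and reverse-bump it up through P; the value ejected from row 1 is w(i).

Step i=9: Q has 9 at row 1, column 4; remove that cell from P, ejecting 9. So w(9) = 9. P is now [[1, 5, 7], [2, 6], [3, 8], [4]].
Step i=8: Q has 8 at row 1, column 3; remove that cell from P, ejecting 7. So w(8) = 7. P is now [[1, 5], [2, 6], [3, 8], [4]].
Step i=7: Q has 7 at row 3, column 2; remove 8 from row 3 of P and reverse-bump: 8 enters row 2 and ejects 6; 6 enters row 1 and ejects 5. So w(7) = 5. P is now [[1, 6], [2, 8], [3], [4]].
Step i=6: Q has 6 at row 2, column 2; remove 8 from row 2 of P and reverse-bump: 8 enters row 1 and ejects 6. So w(6) = 6. P is now [[1, 8], [2], [3], [4]].
Step i=5: Q has 5 at row 4, column 1; remove 4 from row 4 of P and reverse-bump: 4 enters row 3 and ejects 3; 3 enters row 2 and ejects 2; 2 enters row 1 and ejects 1. So w(5) = 1. P is now [[2, 8], [3], [4]].
Step i=4: Q has 4 at row 3, column 1; remove 4 from row 3 of P and reverse-bump: 4 enters row 2 and ejects 3; 3 enters row 1 and ejects 2. So w(4) = 2. P is now [[3, 8], [4]].
Step i=3: Q has 3 at row 1, column 2; remove that cell from P, ejecting 8. So w(3) = 8. P is now [[3], [4]].
Step i=2: Q has 2 at row 2, column 1; remove 4 from row 2 of P and reverse-bump: 4 enters row 1 and ejects 3. So w(2) = 3. P is now [[4]].
Step i=1: Q has 1 at row 1, column 1; remove that cell from P, ejecting 4. So w(1) = 4. P is now [].

So w = 4 3 8 2 1 6 5 7 9.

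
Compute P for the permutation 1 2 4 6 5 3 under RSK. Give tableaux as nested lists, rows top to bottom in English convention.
Insert 1: appended to row 1. P = [[1]].
Insert 2: appended to row 1. P = [[1, 2]].
Insert 4: appended to row 1. P = [[1, 2, 4]].
Insert 6: appended to row 1. P = [[1, 2, 4, 6]].
Insert 5: 5 bumps 6 from row 1; 6 starts row 2. P = [[1, 2, 4, 5], [6]].
Insert 3: 3 bumps 4 from row 1; 4 bumps 6 from row 2; 6 starts row 3. P = [[1, 2, 3, 5], [4], [6]].

So P = [[1, 2, 3, 5], [4], [6]].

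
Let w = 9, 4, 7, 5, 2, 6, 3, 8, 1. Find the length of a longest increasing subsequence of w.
4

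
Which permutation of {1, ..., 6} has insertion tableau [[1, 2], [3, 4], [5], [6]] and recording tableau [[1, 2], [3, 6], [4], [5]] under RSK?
3 6 5 4 1 2

Reverse the RSK construction: for i from n down to 1, find the cell of Q containing i, remove the entry at that cell from P, and reverse-bump it up through P; the value ejected from row 1 is w(i).

Step i=6: Q has 6 at row 2, column 2; remove 4 from row 2 of P and reverse-bump: 4 enters row 1 and ejects 2. So w(6) = 2. P is now [[1, 4], [3], [5], [6]].
Step i=5: Q has 5 at row 4, column 1; remove 6 from row 4 of P and reverse-bump: 6 enters row 3 and ejects 5; 5 enters row 2 and ejects 3; 3 enters row 1 and ejects 1. So w(5) = 1. P is now [[3, 4], [5], [6]].
Step i=4: Q has 4 at row 3, column 1; remove 6 from row 3 of P and reverse-bump: 6 enters row 2 and ejects 5; 5 enters row 1 and ejects 4. So w(4) = 4. P is now [[3, 5], [6]].
Step i=3: Q has 3 at row 2, column 1; remove 6 from row 2 of P and reverse-bump: 6 enters row 1 and ejects 5. So w(3) = 5. P is now [[3, 6]].
Step i=2: Q has 2 at row 1, column 2; remove that cell from P, ejecting 6. So w(2) = 6. P is now [[3]].
Step i=1: Q has 1 at row 1, column 1; remove that cell from P, ejecting 3. So w(1) = 3. P is now [].

So w = 3 6 5 4 1 2.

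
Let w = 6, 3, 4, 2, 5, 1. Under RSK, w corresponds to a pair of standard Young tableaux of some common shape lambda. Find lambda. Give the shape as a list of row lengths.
Row-insert each entry into an empty tableau.

After inserting 6: P = [[6]].
After inserting 3: P = [[3], [6]].
After inserting 4: P = [[3, 4], [6]].
After inserting 2: P = [[2, 4], [3], [6]].
After inserting 5: P = [[2, 4, 5], [3], [6]].
After inserting 1: P = [[1, 4, 5], [2], [3], [6]].

The final insertion tableau P = [[1, 4, 5], [2], [3], [6]] has shape [3, 1, 1, 1].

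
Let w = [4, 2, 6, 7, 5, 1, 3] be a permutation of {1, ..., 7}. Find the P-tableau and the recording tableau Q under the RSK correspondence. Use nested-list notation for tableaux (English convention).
Insert each entry of the permutation into P by Schensted row insertion, recording in Q the position of each new cell.

Insert 4: appended to row 1. P = [[4]].
Insert 2: 2 bumps 4 from row 1; 4 starts row 2. P = [[2], [4]].
Insert 6: appended to row 1. P = [[2, 6], [4]].
Insert 7: appended to row 1. P = [[2, 6, 7], [4]].
Insert 5: 5 bumps 6 from row 1; 6 appends to row 2. P = [[2, 5, 7], [4, 6]].
Insert 1: 1 bumps 2 from row 1; 2 bumps 4 from row 2; 4 starts row 3. P = [[1, 5, 7], [2, 6], [4]].
Insert 3: 3 bumps 5 from row 1; 5 bumps 6 from row 2; 6 appends to row 3. P = [[1, 3, 7], [2, 5], [4, 6]].

So P = [[1, 3, 7], [2, 5], [4, 6]], Q = [[1, 3, 4], [2, 5], [6, 7]].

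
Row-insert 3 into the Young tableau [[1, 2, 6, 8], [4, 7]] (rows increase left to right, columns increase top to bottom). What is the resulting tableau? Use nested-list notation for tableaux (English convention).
In row 1, 3 replaces 6 (the leftmost entry greater than 3); 6 is bumped to row 2. In row 2, 6 replaces 7 (the leftmost entry greater than 6); 7 is bumped to row 3. 7 starts a new row 3. The new tableau is [[1, 2, 3, 8], [4, 6], [7]].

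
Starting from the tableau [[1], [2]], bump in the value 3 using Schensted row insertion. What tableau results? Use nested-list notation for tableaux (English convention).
[[1, 3], [2]]

3 is larger than every entry of row 1, so it is appended to row 1. The new tableau is [[1, 3], [2]].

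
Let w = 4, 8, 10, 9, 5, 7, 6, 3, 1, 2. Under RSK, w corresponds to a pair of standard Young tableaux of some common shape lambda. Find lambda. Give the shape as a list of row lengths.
RSK row insertion gives P = [[1, 2, 6], [3, 5], [4, 9], [7], [8], [10]], which has shape [3, 2, 2, 1, 1, 1].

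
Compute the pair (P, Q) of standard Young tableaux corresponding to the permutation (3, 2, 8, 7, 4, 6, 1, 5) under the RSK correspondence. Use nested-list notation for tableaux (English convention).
P = [[1, 4, 5], [2, 6], [3, 7], [8]], Q = [[1, 3, 6], [2, 4], [5, 8], [7]]

Insert each entry of the permutation into P by Schensted row insertion, recording in Q the position of each new cell.

After inserting 3: P = [[3]].
After inserting 2: P = [[2], [3]].
After inserting 8: P = [[2, 8], [3]].
After inserting 7: P = [[2, 7], [3, 8]].
After inserting 4: P = [[2, 4], [3, 7], [8]].
After inserting 6: P = [[2, 4, 6], [3, 7], [8]].
After inserting 1: P = [[1, 4, 6], [2, 7], [3], [8]].
After inserting 5: P = [[1, 4, 5], [2, 6], [3, 7], [8]].

So P = [[1, 4, 5], [2, 6], [3, 7], [8]], Q = [[1, 3, 6], [2, 4], [5, 8], [7]].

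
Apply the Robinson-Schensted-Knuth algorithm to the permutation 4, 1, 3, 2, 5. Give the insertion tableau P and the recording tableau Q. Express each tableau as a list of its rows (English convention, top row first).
P = [[1, 2, 5], [3], [4]], Q = [[1, 3, 5], [2], [4]]

Insert each entry of the permutation into P by Schensted row insertion, recording in Q the position of each new cell.

Insert 4: appended to row 1. P = [[4]].
Insert 1: 1 bumps 4 from row 1; 4 starts row 2. P = [[1], [4]].
Insert 3: appended to row 1. P = [[1, 3], [4]].
Insert 2: 2 bumps 3 from row 1; 3 bumps 4 from row 2; 4 starts row 3. P = [[1, 2], [3], [4]].
Insert 5: appended to row 1. P = [[1, 2, 5], [3], [4]].

So P = [[1, 2, 5], [3], [4]], Q = [[1, 3, 5], [2], [4]].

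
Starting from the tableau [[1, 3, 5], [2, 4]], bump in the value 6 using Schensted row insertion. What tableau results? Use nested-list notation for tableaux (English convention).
[[1, 3, 5, 6], [2, 4]]

6 is larger than every entry of row 1, so it is appended to row 1. The new tableau is [[1, 3, 5, 6], [2, 4]].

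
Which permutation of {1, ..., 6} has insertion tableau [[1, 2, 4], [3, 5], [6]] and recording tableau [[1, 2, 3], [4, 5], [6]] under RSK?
Reverse the RSK construction: for i from n down to 1, find the cell of Q containing i, remove the entry at that cell from P, and reverse-bump it up through P; the value ejected from row 1 is w(i).

Step i=6: Q has 6 at row 3, column 1; remove 6 from row 3 of P and reverse-bump: 6 enters row 2 and ejects 5; 5 enters row 1 and ejects 4. So w(6) = 4. P is now [[1, 2, 5], [3, 6]].
Step i=5: Q has 5 at row 2, column 2; remove 6 from row 2 of P and reverse-bump: 6 enters row 1 and ejects 5. So w(5) = 5. P is now [[1, 2, 6], [3]].
Step i=4: Q has 4 at row 2, column 1; remove 3 from row 2 of P and reverse-bump: 3 enters row 1 and ejects 2. So w(4) = 2. P is now [[1, 3, 6]].
Step i=3: Q has 3 at row 1, column 3; remove that cell from P, ejecting 6. So w(3) = 6. P is now [[1, 3]].
Step i=2: Q has 2 at row 1, column 2; remove that cell from P, ejecting 3. So w(2) = 3. P is now [[1]].
Step i=1: Q has 1 at row 1, column 1; remove that cell from P, ejecting 1. So w(1) = 1. P is now [].

So w = 1 3 6 2 5 4.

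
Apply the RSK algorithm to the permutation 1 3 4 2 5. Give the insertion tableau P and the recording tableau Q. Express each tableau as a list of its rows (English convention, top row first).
P = [[1, 2, 4, 5], [3]], Q = [[1, 2, 3, 5], [4]]

Insert each entry of the permutation into P by Schensted row insertion, recording in Q the position of each new cell.

Insert 1: appended to row 1. P = [[1]], Q = [[1]].
Insert 3: appended to row 1. P = [[1, 3]], Q = [[1, 2]].
Insert 4: appended to row 1. P = [[1, 3, 4]], Q = [[1, 2, 3]].
Insert 2: 2 bumps 3 from row 1; 3 starts row 2. P = [[1, 2, 4], [3]], Q = [[1, 2, 3], [4]].
Insert 5: appended to row 1. P = [[1, 2, 4, 5], [3]], Q = [[1, 2, 3, 5], [4]].

So P = [[1, 2, 4, 5], [3]], Q = [[1, 2, 3, 5], [4]].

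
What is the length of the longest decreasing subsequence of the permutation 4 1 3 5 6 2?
3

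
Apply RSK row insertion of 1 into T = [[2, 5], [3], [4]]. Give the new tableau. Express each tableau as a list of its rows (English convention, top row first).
In row 1, 1 replaces 2 (the leftmost entry greater than 1); 2 is bumped to row 2. In row 2, 2 replaces 3 (the leftmost entry greater than 2); 3 is bumped to row 3. In row 3, 3 replaces 4 (the leftmost entry greater than 3); 4 is bumped to row 4. 4 starts a new row 4. The new tableau is [[1, 5], [2], [3], [4]].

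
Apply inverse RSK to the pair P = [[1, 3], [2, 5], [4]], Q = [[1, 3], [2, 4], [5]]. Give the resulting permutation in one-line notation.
4 2 5 3 1

Reverse the RSK construction: for i from n down to 1, find the cell of Q containing i, remove the entry at that cell from P, and reverse-bump it up through P; the value ejected from row 1 is w(i).

Step i=5: Q has 5 at row 3, column 1; remove 4 from row 3 of P and reverse-bump: 4 enters row 2 and ejects 2; 2 enters row 1 and ejects 1. So w(5) = 1. P is now [[2, 3], [4, 5]].
Step i=4: Q has 4 at row 2, column 2; remove 5 from row 2 of P and reverse-bump: 5 enters row 1 and ejects 3. So w(4) = 3. P is now [[2, 5], [4]].
Step i=3: Q has 3 at row 1, column 2; remove that cell from P, ejecting 5. So w(3) = 5. P is now [[2], [4]].
Step i=2: Q has 2 at row 2, column 1; remove 4 from row 2 of P and reverse-bump: 4 enters row 1 and ejects 2. So w(2) = 2. P is now [[4]].
Step i=1: Q has 1 at row 1, column 1; remove that cell from P, ejecting 4. So w(1) = 4. P is now [].

So w = 4 2 5 3 1.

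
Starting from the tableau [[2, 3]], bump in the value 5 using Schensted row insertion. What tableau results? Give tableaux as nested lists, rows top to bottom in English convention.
5 is larger than every entry of row 1, so it is appended to row 1. The new tableau is [[2, 3, 5]].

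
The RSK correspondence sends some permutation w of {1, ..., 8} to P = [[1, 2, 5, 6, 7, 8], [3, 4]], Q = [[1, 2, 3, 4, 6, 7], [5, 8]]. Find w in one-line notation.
Reverse the RSK construction: for i from n down to 1, find the cell of Q containing i, remove the entry at that cell from P, and reverse-bump it up through P; the value ejected from row 1 is w(i).

Step i=8: Q has 8 at row 2, column 2; remove 4 from row 2 of P and reverse-bump: 4 enters row 1 and ejects 2. So w(8) = 2. P is now [[1, 4, 5, 6, 7, 8], [3]].
Step i=7: Q has 7 at row 1, column 6; remove that cell from P, ejecting 8. So w(7) = 8. P is now [[1, 4, 5, 6, 7], [3]].
Step i=6: Q has 6 at row 1, column 5; remove that cell from P, ejecting 7. So w(6) = 7. P is now [[1, 4, 5, 6], [3]].
Step i=5: Q has 5 at row 2, column 1; remove 3 from row 2 of P and reverse-bump: 3 enters row 1 and ejects 1. So w(5) = 1. P is now [[3, 4, 5, 6]].
Step i=4: Q has 4 at row 1, column 4; remove that cell from P, ejecting 6. So w(4) = 6. P is now [[3, 4, 5]].
Step i=3: Q has 3 at row 1, column 3; remove that cell from P, ejecting 5. So w(3) = 5. P is now [[3, 4]].
Step i=2: Q has 2 at row 1, column 2; remove that cell from P, ejecting 4. So w(2) = 4. P is now [[3]].
Step i=1: Q has 1 at row 1, column 1; remove that cell from P, ejecting 3. So w(1) = 3. P is now [].

So w = 3 4 5 6 1 7 8 2.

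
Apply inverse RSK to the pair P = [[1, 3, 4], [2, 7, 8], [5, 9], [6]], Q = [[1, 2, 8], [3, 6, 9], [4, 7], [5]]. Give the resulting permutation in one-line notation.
6 9 5 2 1 7 3 8 4

Reverse RSK: for i = n, n-1, ..., 1, locate i in Q, remove the corresponding corner cell from P, and reverse-bump its entry up through P; the value ejected from row 1 is w(i).

So w = 6 9 5 2 1 7 3 8 4.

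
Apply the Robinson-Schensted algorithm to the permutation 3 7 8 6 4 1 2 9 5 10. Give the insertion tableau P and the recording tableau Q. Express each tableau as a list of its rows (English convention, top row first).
Insert each entry of the permutation into P by Schensted row insertion, recording in Q the position of each new cell.

Insert 3: appended to row 1. P = [[3]], Q = [[1]].
Insert 7: appended to row 1. P = [[3, 7]], Q = [[1, 2]].
Insert 8: appended to row 1. P = [[3, 7, 8]], Q = [[1, 2, 3]].
Insert 6: 6 bumps 7 from row 1; 7 starts row 2. P = [[3, 6, 8], [7]], Q = [[1, 2, 3], [4]].
Insert 4: 4 bumps 6 from row 1; 6 bumps 7 from row 2; 7 starts row 3. P = [[3, 4, 8], [6], [7]], Q = [[1, 2, 3], [4], [5]].
Insert 1: 1 bumps 3 from row 1; 3 bumps 6 from row 2; 6 bumps 7 from row 3; 7 starts row 4. P = [[1, 4, 8], [3], [6], [7]], Q = [[1, 2, 3], [4], [5], [6]].
Insert 2: 2 bumps 4 from row 1; 4 appends to row 2. P = [[1, 2, 8], [3, 4], [6], [7]], Q = [[1, 2, 3], [4, 7], [5], [6]].
Insert 9: appended to row 1. P = [[1, 2, 8, 9], [3, 4], [6], [7]], Q = [[1, 2, 3, 8], [4, 7], [5], [6]].
Insert 5: 5 bumps 8 from row 1; 8 appends to row 2. P = [[1, 2, 5, 9], [3, 4, 8], [6], [7]], Q = [[1, 2, 3, 8], [4, 7, 9], [5], [6]].
Insert 10: appended to row 1. P = [[1, 2, 5, 9, 10], [3, 4, 8], [6], [7]], Q = [[1, 2, 3, 8, 10], [4, 7, 9], [5], [6]].

So P = [[1, 2, 5, 9, 10], [3, 4, 8], [6], [7]], Q = [[1, 2, 3, 8, 10], [4, 7, 9], [5], [6]].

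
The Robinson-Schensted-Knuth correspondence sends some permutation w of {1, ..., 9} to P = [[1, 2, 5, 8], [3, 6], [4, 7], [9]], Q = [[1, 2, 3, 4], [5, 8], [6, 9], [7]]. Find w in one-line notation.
1 4 7 9 8 3 2 6 5

Reverse the RSK construction: for i from n down to 1, find the cell of Q containing i, remove the entry at that cell from P, and reverse-bump it up through P; the value ejected from row 1 is w(i).

Step i=9: Q has 9 at row 3, column 2; remove 7 from row 3 of P and reverse-bump: 7 enters row 2 and ejects 6; 6 enters row 1 and ejects 5. So w(9) = 5. P is now [[1, 2, 6, 8], [3, 7], [4], [9]].
Step i=8: Q has 8 at row 2, column 2; remove 7 from row 2 of P and reverse-bump: 7 enters row 1 and ejects 6. So w(8) = 6. P is now [[1, 2, 7, 8], [3], [4], [9]].
Step i=7: Q has 7 at row 4, column 1; remove 9 from row 4 of P and reverse-bump: 9 enters row 3 and ejects 4; 4 enters row 2 and ejects 3; 3 enters row 1 and ejects 2. So w(7) = 2. P is now [[1, 3, 7, 8], [4], [9]].
Step i=6: Q has 6 at row 3, column 1; remove 9 from row 3 of P and reverse-bump: 9 enters row 2 and ejects 4; 4 enters row 1 and ejects 3. So w(6) = 3. P is now [[1, 4, 7, 8], [9]].
Step i=5: Q has 5 at row 2, column 1; remove 9 from row 2 of P and reverse-bump: 9 enters row 1 and ejects 8. So w(5) = 8. P is now [[1, 4, 7, 9]].
Step i=4: Q has 4 at row 1, column 4; remove that cell from P, ejecting 9. So w(4) = 9. P is now [[1, 4, 7]].
Step i=3: Q has 3 at row 1, column 3; remove that cell from P, ejecting 7. So w(3) = 7. P is now [[1, 4]].
Step i=2: Q has 2 at row 1, column 2; remove that cell from P, ejecting 4. So w(2) = 4. P is now [[1]].
Step i=1: Q has 1 at row 1, column 1; remove that cell from P, ejecting 1. So w(1) = 1. P is now [].

So w = 1 4 7 9 8 3 2 6 5.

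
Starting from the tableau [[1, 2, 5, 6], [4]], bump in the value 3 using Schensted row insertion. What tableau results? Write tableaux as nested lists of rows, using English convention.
[[1, 2, 3, 6], [4, 5]]

In row 1, 3 replaces 5 (the leftmost entry greater than 3); 5 is bumped to row 2. 5 is appended to row 2. The new tableau is [[1, 2, 3, 6], [4, 5]].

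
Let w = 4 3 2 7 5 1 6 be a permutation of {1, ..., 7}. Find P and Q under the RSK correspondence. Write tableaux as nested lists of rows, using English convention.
P = [[1, 5, 6], [2, 7], [3], [4]], Q = [[1, 4, 7], [2, 5], [3], [6]]

Insert each entry of the permutation into P by Schensted row insertion, recording in Q the position of each new cell.

Insert 4: appended to row 1. P = [[4]].
Insert 3: 3 bumps 4 from row 1; 4 starts row 2. P = [[3], [4]].
Insert 2: 2 bumps 3 from row 1; 3 bumps 4 from row 2; 4 starts row 3. P = [[2], [3], [4]].
Insert 7: appended to row 1. P = [[2, 7], [3], [4]].
Insert 5: 5 bumps 7 from row 1; 7 appends to row 2. P = [[2, 5], [3, 7], [4]].
Insert 1: 1 bumps 2 from row 1; 2 bumps 3 from row 2; 3 bumps 4 from row 3; 4 starts row 4. P = [[1, 5], [2, 7], [3], [4]].
Insert 6: appended to row 1. P = [[1, 5, 6], [2, 7], [3], [4]].

So P = [[1, 5, 6], [2, 7], [3], [4]], Q = [[1, 4, 7], [2, 5], [3], [6]].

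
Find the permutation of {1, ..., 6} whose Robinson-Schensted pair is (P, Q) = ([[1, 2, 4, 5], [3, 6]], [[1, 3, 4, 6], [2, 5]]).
Reverse the RSK construction: for i from n down to 1, find the cell of Q containing i, remove the entry at that cell from P, and reverse-bump it up through P; the value ejected from row 1 is w(i).

Step i=6: Q has 6 at row 1, column 4; remove that cell from P, ejecting 5. So w(6) = 5. P is now [[1, 2, 4], [3, 6]].
Step i=5: Q has 5 at row 2, column 2; remove 6 from row 2 of P and reverse-bump: 6 enters row 1 and ejects 4. So w(5) = 4. P is now [[1, 2, 6], [3]].
Step i=4: Q has 4 at row 1, column 3; remove that cell from P, ejecting 6. So w(4) = 6. P is now [[1, 2], [3]].
Step i=3: Q has 3 at row 1, column 2; remove that cell from P, ejecting 2. So w(3) = 2. P is now [[1], [3]].
Step i=2: Q has 2 at row 2, column 1; remove 3 from row 2 of P and reverse-bump: 3 enters row 1 and ejects 1. So w(2) = 1. P is now [[3]].
Step i=1: Q has 1 at row 1, column 1; remove that cell from P, ejecting 3. So w(1) = 3. P is now [].

So w = 3 1 2 6 4 5.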